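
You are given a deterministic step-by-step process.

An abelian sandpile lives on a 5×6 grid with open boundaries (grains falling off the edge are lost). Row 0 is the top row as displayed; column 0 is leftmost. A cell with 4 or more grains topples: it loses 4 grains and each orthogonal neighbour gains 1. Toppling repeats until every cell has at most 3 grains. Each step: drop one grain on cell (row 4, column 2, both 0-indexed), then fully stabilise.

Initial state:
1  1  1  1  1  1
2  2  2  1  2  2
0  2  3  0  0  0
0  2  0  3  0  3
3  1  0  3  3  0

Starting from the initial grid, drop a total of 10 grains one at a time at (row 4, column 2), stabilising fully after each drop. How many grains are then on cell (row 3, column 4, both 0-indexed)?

2

k=0  1  1  1  1  1  1
2  2  2  1  2  2
0  2  3  0  0  0
0  2  0  3  0  3
3  1  0  3  3  0
k=1  1  1  1  1  1  1
2  2  2  1  2  2
0  2  3  0  0  0
0  2  0  3  0  3
3  1  1  3  3  0
k=2  1  1  1  1  1  1
2  2  2  1  2  2
0  2  3  0  0  0
0  2  0  3  0  3
3  1  2  3  3  0
k=3  1  1  1  1  1  1
2  2  2  1  2  2
0  2  3  0  0  0
0  2  0  3  0  3
3  1  3  3  3  0
k=4  1  1  1  1  1  1
2  2  2  1  2  2
0  2  3  1  0  0
0  2  2  0  2  3
3  2  1  2  0  1
k=5  1  1  1  1  1  1
2  2  2  1  2  2
0  2  3  1  0  0
0  2  2  0  2  3
3  2  2  2  0  1
k=6  1  1  1  1  1  1
2  2  2  1  2  2
0  2  3  1  0  0
0  2  2  0  2  3
3  2  3  2  0  1
k=7  1  1  1  1  1  1
2  2  2  1  2  2
0  2  3  1  0  0
0  2  3  0  2  3
3  3  0  3  0  1
k=8  1  1  1  1  1  1
2  2  2  1  2  2
0  2  3  1  0  0
0  2  3  0  2  3
3  3  1  3  0  1
k=9  1  1  1  1  1  1
2  2  2  1  2  2
0  2  3  1  0  0
0  2  3  0  2  3
3  3  2  3  0  1
k=10  1  1  1  1  1  1
2  2  2  1  2  2
0  2  3  1  0  0
0  2  3  0  2  3
3  3  3  3  0  1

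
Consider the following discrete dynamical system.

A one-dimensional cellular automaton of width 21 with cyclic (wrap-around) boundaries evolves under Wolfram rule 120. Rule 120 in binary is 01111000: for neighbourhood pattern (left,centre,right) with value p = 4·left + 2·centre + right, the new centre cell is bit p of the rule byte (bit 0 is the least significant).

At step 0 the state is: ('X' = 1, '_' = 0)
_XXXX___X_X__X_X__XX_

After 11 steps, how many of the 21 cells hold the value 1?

0) _XXXX___X_X__X_X__XX_
1) _X__XX___X_X__X_X_XXX
2) X_X_XXX___X_X__X_XX_X
3) XX_XX_XX___X_X__XXXXX
4) _XXXXXXXX___X_X_X____
5) _X______XX___X_X_X___
6) __X_____XXX___X_X_X__
7) ___X____X_XX___X_X_X_
8) ____X____XXXX___X_X_X
9) X____X___X__XX___X_X_
10) _X____X___X_XXX___X_X
11) X_X____X___XX_XX___X_

8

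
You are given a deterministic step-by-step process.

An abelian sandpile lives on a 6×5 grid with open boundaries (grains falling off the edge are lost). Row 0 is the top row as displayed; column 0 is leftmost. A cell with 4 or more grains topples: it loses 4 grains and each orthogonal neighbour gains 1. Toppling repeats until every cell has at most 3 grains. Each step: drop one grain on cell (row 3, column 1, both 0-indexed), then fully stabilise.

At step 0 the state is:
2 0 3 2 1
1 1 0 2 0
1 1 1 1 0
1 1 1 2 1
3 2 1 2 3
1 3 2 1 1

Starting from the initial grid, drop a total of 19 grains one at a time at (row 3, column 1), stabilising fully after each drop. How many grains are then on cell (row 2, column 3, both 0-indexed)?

3

step 0: 2 0 3 2 1
1 1 0 2 0
1 1 1 1 0
1 1 1 2 1
3 2 1 2 3
1 3 2 1 1
step 1: 2 0 3 2 1
1 1 0 2 0
1 1 1 1 0
1 2 1 2 1
3 2 1 2 3
1 3 2 1 1
step 2: 2 0 3 2 1
1 1 0 2 0
1 1 1 1 0
1 3 1 2 1
3 2 1 2 3
1 3 2 1 1
step 3: 2 0 3 2 1
1 1 0 2 0
1 2 1 1 0
2 0 2 2 1
3 3 1 2 3
1 3 2 1 1
step 4: 2 0 3 2 1
1 1 0 2 0
1 2 1 1 0
2 1 2 2 1
3 3 1 2 3
1 3 2 1 1
step 5: 2 0 3 2 1
1 1 0 2 0
1 2 1 1 0
2 2 2 2 1
3 3 1 2 3
1 3 2 1 1
step 6: 2 0 3 2 1
1 1 0 2 0
1 2 1 1 0
2 3 2 2 1
3 3 1 2 3
1 3 2 1 1
step 7: 2 0 3 2 1
1 1 0 2 0
2 3 1 1 0
0 2 3 2 1
1 2 2 2 3
3 0 3 1 1
step 8: 2 0 3 2 1
1 1 0 2 0
2 3 1 1 0
0 3 3 2 1
1 2 2 2 3
3 0 3 1 1
step 9: 2 0 3 2 1
1 2 0 2 0
3 0 3 1 0
1 2 0 3 1
1 3 3 2 3
3 0 3 1 1
step 10: 2 0 3 2 1
1 2 0 2 0
3 0 3 1 0
1 3 0 3 1
1 3 3 2 3
3 0 3 1 1
step 11: 2 0 3 2 1
1 2 0 2 0
3 1 3 1 0
2 1 2 3 1
2 1 1 3 3
3 2 0 2 1
step 12: 2 0 3 2 1
1 2 0 2 0
3 1 3 1 0
2 2 2 3 1
2 1 1 3 3
3 2 0 2 1
step 13: 2 0 3 2 1
1 2 0 2 0
3 1 3 1 0
2 3 2 3 1
2 1 1 3 3
3 2 0 2 1
step 14: 2 0 3 2 1
1 2 0 2 0
3 2 3 1 0
3 0 3 3 1
2 2 1 3 3
3 2 0 2 1
step 15: 2 0 3 2 1
1 2 0 2 0
3 2 3 1 0
3 1 3 3 1
2 2 1 3 3
3 2 0 2 1
step 16: 2 0 3 2 1
1 2 0 2 0
3 2 3 1 0
3 2 3 3 1
2 2 1 3 3
3 2 0 2 1
step 17: 2 0 3 2 1
1 2 0 2 0
3 2 3 1 0
3 3 3 3 1
2 2 1 3 3
3 2 0 2 1
step 18: 2 0 3 2 1
2 3 1 2 0
1 1 1 3 0
1 3 2 1 3
3 3 3 1 0
3 2 0 3 2
step 19: 2 0 3 2 1
2 3 1 2 0
1 2 2 3 0
3 2 0 2 3
1 3 1 2 0
1 0 2 3 2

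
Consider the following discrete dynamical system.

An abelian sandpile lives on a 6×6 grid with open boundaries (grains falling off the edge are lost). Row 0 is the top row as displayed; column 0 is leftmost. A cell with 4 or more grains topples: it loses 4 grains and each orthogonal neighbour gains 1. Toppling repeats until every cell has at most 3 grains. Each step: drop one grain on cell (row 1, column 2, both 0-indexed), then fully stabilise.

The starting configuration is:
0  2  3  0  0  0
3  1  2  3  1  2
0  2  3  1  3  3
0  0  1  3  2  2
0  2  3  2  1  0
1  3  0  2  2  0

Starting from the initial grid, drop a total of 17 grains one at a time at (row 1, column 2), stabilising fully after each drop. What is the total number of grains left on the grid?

[0] 0  2  3  0  0  0
3  1  2  3  1  2
0  2  3  1  3  3
0  0  1  3  2  2
0  2  3  2  1  0
1  3  0  2  2  0
[1] 0  2  3  0  0  0
3  1  3  3  1  2
0  2  3  1  3  3
0  0  1  3  2  2
0  2  3  2  1  0
1  3  0  2  2  0
[2] 0  3  0  2  0  0
3  2  3  0  2  2
0  3  0  3  3  3
0  0  2  3  2  2
0  2  3  2  1  0
1  3  0  2  2  0
[3] 0  3  1  2  0  0
3  3  0  1  2  2
0  3  1  3  3  3
0  0  2  3  2  2
0  2  3  2  1  0
1  3  0  2  2  0
[4] 0  3  1  2  0  0
3  3  1  1  2  2
0  3  1  3  3  3
0  0  2  3  2  2
0  2  3  2  1  0
1  3  0  2  2  0
[5] 0  3  1  2  0  0
3  3  2  1  2  2
0  3  1  3  3  3
0  0  2  3  2  2
0  2  3  2  1  0
1  3  0  2  2  0
[6] 0  3  1  2  0  0
3  3  3  1  2  2
0  3  1  3  3  3
0  0  2  3  2  2
0  2  3  2  1  0
1  3  0  2  2  0
[7] 2  0  3  2  0  0
0  3  1  2  2  2
2  0  3  3  3  3
0  1  2  3  2  2
0  2  3  2  1  0
1  3  0  2  2  0
[8] 2  0  3  2  0  0
0  3  2  2  2  2
2  0  3  3  3  3
0  1  2  3  2  2
0  2  3  2  1  0
1  3  0  2  2  0
[9] 2  0  3  2  0  0
0  3  3  2  2  2
2  0  3  3  3  3
0  1  2  3  2  2
0  2  3  2  1  0
1  3  0  2  2  0
[10] 2  2  2  0  2  1
1  1  0  3  1  0
2  2  3  3  3  2
0  2  1  3  1  0
0  3  1  0  3  1
1  3  1  3  2  0
[11] 2  2  2  0  2  1
1  1  1  3  1  0
2  2  3  3  3  2
0  2  1  3  1  0
0  3  1  0  3  1
1  3  1  3  2  0
[12] 2  2  2  0  2  1
1  1  2  3  1  0
2  2  3  3  3  2
0  2  1  3  1  0
0  3  1  0  3  1
1  3  1  3  2  0
[13] 2  2  2  0  2  1
1  1  3  3  1  0
2  2  3  3  3  2
0  2  1  3  1  0
0  3  1  0  3  1
1  3  1  3  2  0
[14] 2  2  3  1  2  1
1  2  2  1  3  0
2  3  1  3  0  3
0  2  3  0  3  0
0  3  1  1  3  1
1  3  1  3  2  0
[15] 2  2  3  1  2  1
1  2  3  1  3  0
2  3  1  3  0  3
0  2  3  0  3  0
0  3  1  1  3  1
1  3  1  3  2  0
[16] 2  3  0  2  2  1
1  3  1  2  3  0
2  3  2  3  0  3
0  2  3  0  3  0
0  3  1  1  3  1
1  3  1  3  2  0
[17] 2  3  0  2  2  1
1  3  2  2  3  0
2  3  2  3  0  3
0  2  3  0  3  0
0  3  1  1  3  1
1  3  1  3  2  0

61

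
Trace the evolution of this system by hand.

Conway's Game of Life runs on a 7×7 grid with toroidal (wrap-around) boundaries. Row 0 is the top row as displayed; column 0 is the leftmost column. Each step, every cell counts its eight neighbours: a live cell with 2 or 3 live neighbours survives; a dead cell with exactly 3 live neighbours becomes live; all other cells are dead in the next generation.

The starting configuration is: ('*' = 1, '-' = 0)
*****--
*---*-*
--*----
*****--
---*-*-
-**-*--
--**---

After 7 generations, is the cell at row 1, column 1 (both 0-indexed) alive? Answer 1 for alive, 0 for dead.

0

0) *****--
*---*-*
--*----
*****--
---*-*-
-**-*--
--**---
1) *---***
*---***
--*-***
-*--*--
*----*-
-*--*--
*------
2) -*--*--
-*-----
-*-----
**-**--
**--**-
**----*
**--*--
3) -**----
***----
-*-----
---****
---***-
--*-*--
--*--**
4) ---*--*
*------
-*-****
--**--*
--*---*
--*---*
--*--*-
5) ------*
*-**---
-*-****
-*----*
***--**
-***-**
--**-**
6) **--***
****---
-*-****
---*---
---**--
-------
-*-*---
7) ----***
-------
-*---**
-------
---**--
--***--
-**-***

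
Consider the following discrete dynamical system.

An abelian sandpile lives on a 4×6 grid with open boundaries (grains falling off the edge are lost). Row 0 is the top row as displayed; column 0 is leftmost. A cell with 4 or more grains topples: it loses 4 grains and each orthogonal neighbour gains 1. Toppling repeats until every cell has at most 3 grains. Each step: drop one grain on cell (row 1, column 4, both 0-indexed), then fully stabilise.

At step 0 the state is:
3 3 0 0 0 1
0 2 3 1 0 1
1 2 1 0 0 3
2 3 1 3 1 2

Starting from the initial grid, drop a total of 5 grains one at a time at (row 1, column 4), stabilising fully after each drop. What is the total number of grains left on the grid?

0) 3 3 0 0 0 1
0 2 3 1 0 1
1 2 1 0 0 3
2 3 1 3 1 2
1) 3 3 0 0 0 1
0 2 3 1 1 1
1 2 1 0 0 3
2 3 1 3 1 2
2) 3 3 0 0 0 1
0 2 3 1 2 1
1 2 1 0 0 3
2 3 1 3 1 2
3) 3 3 0 0 0 1
0 2 3 1 3 1
1 2 1 0 0 3
2 3 1 3 1 2
4) 3 3 0 0 1 1
0 2 3 2 0 2
1 2 1 0 1 3
2 3 1 3 1 2
5) 3 3 0 0 1 1
0 2 3 2 1 2
1 2 1 0 1 3
2 3 1 3 1 2

38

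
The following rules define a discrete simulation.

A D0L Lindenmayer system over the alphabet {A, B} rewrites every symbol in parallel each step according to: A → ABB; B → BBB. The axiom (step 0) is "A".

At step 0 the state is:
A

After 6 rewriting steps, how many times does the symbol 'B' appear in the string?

[0] A
[1] ABB
[2] ABBBBBBBB
[3] ABBBBBBBBBBBBBBBBBBBBBBBBBB
[4] ABBBBBBBBBBBBBBBBBBBBBBBBBBBBBBBBBBBBBBBBBBBBBBBBBBBBBBBBBBBBBBBBBBBBBBBBBBBBBBBB
[5] ABBBBBBBBBBBBBBBBBBBBBBBBBBBBBBBBBBBBBBBBBBBBBBBBBBBBBBBBB…BBBBBBBBBBBBBBBBBBBBBBBBBBBBBBBBBBBBBBBBBBBBBBBBBBBBBBBBBB  (len 243)
[6] ABBBBBBBBBBBBBBBBBBBBBBBBBBBBBBBBBBBBBBBBBBBBBBBBBBBBBBBBB…BBBBBBBBBBBBBBBBBBBBBBBBBBBBBBBBBBBBBBBBBBBBBBBBBBBBBBBBBB  (len 729)

728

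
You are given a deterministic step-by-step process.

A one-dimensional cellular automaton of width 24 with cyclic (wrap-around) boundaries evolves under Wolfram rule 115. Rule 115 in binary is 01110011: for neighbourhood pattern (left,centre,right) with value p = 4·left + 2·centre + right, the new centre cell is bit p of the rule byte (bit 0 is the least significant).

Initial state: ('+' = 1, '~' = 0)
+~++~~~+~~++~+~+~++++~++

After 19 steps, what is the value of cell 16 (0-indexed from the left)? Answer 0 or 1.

1

0) +~++~~~+~~++~+~+~++++~++
1) ++~++++~++~++~+~+~~~++~~
2) ~++~~~++~++~++~+~+++~+++
3) +~++++~++~++~++~+~~++~~+
4) ++~~~++~++~++~++~++~+++~
5) ~++++~++~++~++~++~++~~++
6) +~~~++~++~++~++~++~+++~+
7) ++++~++~++~++~++~++~~++~
8) ~~~++~++~++~++~++~+++~++
9) +++~++~++~++~++~++~~++~+
10) ~~++~++~++~++~++~+++~++~
11) ++~++~++~++~++~++~~++~++
12) ~++~++~++~++~++~+++~++~~
13) +~++~++~++~++~++~~++~+++
14) ++~++~++~++~++~+++~++~~~
15) ~++~++~++~++~++~~++~++++
16) +~++~++~++~++~+++~++~~~+
17) ++~++~++~++~++~~++~++++~
18) ~++~++~++~++~+++~++~~~++
19) +~++~++~++~++~~++~++++~+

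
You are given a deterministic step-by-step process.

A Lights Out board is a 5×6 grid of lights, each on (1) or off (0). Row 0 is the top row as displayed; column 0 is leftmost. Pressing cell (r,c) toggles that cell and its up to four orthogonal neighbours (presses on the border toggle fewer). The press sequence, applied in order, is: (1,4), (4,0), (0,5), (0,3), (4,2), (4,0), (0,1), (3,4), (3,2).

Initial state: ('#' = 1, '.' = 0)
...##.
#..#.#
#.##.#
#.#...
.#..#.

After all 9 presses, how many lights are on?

step 0: ...##.
#..#.#
#.##.#
#.#...
.#..#.
step 1: ...#..
#...#.
#.####
#.#...
.#..#.
step 2: ...#..
#...#.
#.####
..#...
#...#.
step 3: ...###
#...##
#.####
..#...
#...#.
step 4: ..#..#
#..###
#.####
..#...
#...#.
step 5: ..#..#
#..###
#.####
......
#####.
step 6: ..#..#
#..###
#.####
#.....
..###.
step 7: ##...#
##.###
#.####
#.....
..###.
step 8: ##...#
##.###
#.##.#
#..###
..##..
step 9: ##...#
##.###
#..#.#
###.##
...#..

17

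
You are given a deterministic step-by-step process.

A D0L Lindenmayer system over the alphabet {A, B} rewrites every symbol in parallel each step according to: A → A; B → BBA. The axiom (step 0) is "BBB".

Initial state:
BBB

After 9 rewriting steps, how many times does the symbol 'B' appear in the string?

k=0  BBB
k=1  BBABBABBA
k=2  BBABBAABBABBAABBABBAA
k=3  BBABBAABBABBAAABBABBAABBABBAAABBABBAABBABBAAA
k=4  BBABBAABBABBAAABBABBAABBABBAAAABBABBAABBABBAAABBABBAABBABBAAAABBABBAABBABBAAABBABBAABBABBAAAA
k=5  BBABBAABBABBAAABBABBAABBABBAAAABBABBAABBABBAAABBABBAABBABB…AABBABBAAABBABBAABBABBAAAABBABBAABBABBAAABBABBAABBABBAAAAA  (len 189)
k=6  BBABBAABBABBAAABBABBAABBABBAAAABBABBAABBABBAAABBABBAABBABB…ABBABBAAABBABBAABBABBAAAABBABBAABBABBAAABBABBAABBABBAAAAAA  (len 381)
k=7  BBABBAABBABBAAABBABBAABBABBAAAABBABBAABBABBAAABBABBAABBABB…BBABBAAABBABBAABBABBAAAABBABBAABBABBAAABBABBAABBABBAAAAAAA  (len 765)
k=8  BBABBAABBABBAAABBABBAABBABBAAAABBABBAABBABBAAABBABBAABBABB…BABBAAABBABBAABBABBAAAABBABBAABBABBAAABBABBAABBABBAAAAAAAA  (len 1533)
k=9  BBABBAABBABBAAABBABBAABBABBAAAABBABBAABBABBAAABBABBAABBABB…ABBAAABBABBAABBABBAAAABBABBAABBABBAAABBABBAABBABBAAAAAAAAA  (len 3069)

1536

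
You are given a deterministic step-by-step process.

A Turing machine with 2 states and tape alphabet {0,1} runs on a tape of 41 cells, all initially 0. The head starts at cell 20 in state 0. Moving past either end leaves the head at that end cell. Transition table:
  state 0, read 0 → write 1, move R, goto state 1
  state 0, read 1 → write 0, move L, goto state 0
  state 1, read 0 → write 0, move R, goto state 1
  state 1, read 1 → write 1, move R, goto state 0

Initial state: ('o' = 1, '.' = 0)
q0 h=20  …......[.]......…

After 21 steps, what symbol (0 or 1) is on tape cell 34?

step 0: q0 h=20  …......[.]......…
step 1: q1 h=21  ….....o[.]......…
step 2: q1 h=22  …....o.[.]......…
step 3: q1 h=23  …...o..[.]......…
step 4: q1 h=24  …..o...[.]......…
step 5: q1 h=25  ….o....[.]......…
step 6: q1 h=26  …o.....[.]......…
step 7: q1 h=27  …......[.]......…
step 8: q1 h=28  …......[.]......…
step 9: q1 h=29  …......[.]......…
step 10: q1 h=30  …......[.]......…
step 11: q1 h=31  …......[.]......…
step 12: q1 h=32  …......[.]......…
step 13: q1 h=33  …......[.]......…
step 14: q1 h=34  …......[.]......|
step 15: q1 h=35  …......[.].....|
step 16: q1 h=36  …......[.]....|
step 17: q1 h=37  …......[.]...|
step 18: q1 h=38  …......[.]..|
step 19: q1 h=39  …......[.].|
step 20: q1 h=40  …......[.]|
step 21: q1 h=40  …......[.]|

0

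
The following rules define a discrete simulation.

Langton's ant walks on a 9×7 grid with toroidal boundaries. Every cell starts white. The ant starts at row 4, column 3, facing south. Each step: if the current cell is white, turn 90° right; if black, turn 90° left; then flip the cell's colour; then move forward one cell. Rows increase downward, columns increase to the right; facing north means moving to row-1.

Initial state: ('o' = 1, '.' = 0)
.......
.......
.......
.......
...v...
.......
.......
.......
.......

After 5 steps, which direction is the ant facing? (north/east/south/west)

east

0) .......
.......
.......
.......
...v...
.......
.......
.......
.......
1) .......
.......
.......
.......
..<o...
.......
.......
.......
.......
2) .......
.......
.......
..^....
..oo...
.......
.......
.......
.......
3) .......
.......
.......
..o>...
..oo...
.......
.......
.......
.......
4) .......
.......
.......
..oo...
..ov...
.......
.......
.......
.......
5) .......
.......
.......
..oo...
..o.>..
.......
.......
.......
.......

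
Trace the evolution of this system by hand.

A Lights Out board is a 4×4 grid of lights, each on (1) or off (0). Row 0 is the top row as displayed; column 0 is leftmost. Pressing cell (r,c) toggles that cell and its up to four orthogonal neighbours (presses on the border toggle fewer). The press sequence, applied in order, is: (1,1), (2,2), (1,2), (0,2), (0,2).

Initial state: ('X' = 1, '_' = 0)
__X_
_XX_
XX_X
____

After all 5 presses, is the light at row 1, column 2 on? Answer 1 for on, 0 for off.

step 0: __X_
_XX_
XX_X
____
step 1: _XX_
X___
X__X
____
step 2: _XX_
X_X_
XXX_
__X_
step 3: _X__
XX_X
XX__
__X_
step 4: __XX
XXXX
XX__
__X_
step 5: _X__
XX_X
XX__
__X_

0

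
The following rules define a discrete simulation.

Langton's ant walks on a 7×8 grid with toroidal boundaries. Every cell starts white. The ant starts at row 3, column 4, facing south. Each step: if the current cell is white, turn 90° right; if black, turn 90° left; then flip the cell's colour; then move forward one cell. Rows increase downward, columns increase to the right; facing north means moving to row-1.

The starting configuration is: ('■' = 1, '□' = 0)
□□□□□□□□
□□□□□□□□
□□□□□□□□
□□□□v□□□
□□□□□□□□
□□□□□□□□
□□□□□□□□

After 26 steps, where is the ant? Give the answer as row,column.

0,5

0) □□□□□□□□
□□□□□□□□
□□□□□□□□
□□□□v□□□
□□□□□□□□
□□□□□□□□
□□□□□□□□
1) □□□□□□□□
□□□□□□□□
□□□□□□□□
□□□<■□□□
□□□□□□□□
□□□□□□□□
□□□□□□□□
2) □□□□□□□□
□□□□□□□□
□□□^□□□□
□□□■■□□□
□□□□□□□□
□□□□□□□□
□□□□□□□□
3) □□□□□□□□
□□□□□□□□
□□□■>□□□
□□□■■□□□
□□□□□□□□
□□□□□□□□
□□□□□□□□
4) □□□□□□□□
□□□□□□□□
□□□■■□□□
□□□■v□□□
□□□□□□□□
□□□□□□□□
□□□□□□□□
5) □□□□□□□□
□□□□□□□□
□□□■■□□□
□□□■□>□□
□□□□□□□□
□□□□□□□□
□□□□□□□□
6) □□□□□□□□
□□□□□□□□
□□□■■□□□
□□□■□■□□
□□□□□v□□
□□□□□□□□
□□□□□□□□
7) □□□□□□□□
□□□□□□□□
□□□■■□□□
□□□■□■□□
□□□□<■□□
□□□□□□□□
□□□□□□□□
8) □□□□□□□□
□□□□□□□□
□□□■■□□□
□□□■^■□□
□□□□■■□□
□□□□□□□□
□□□□□□□□
9) □□□□□□□□
□□□□□□□□
□□□■■□□□
□□□■■>□□
□□□□■■□□
□□□□□□□□
□□□□□□□□
10) □□□□□□□□
□□□□□□□□
□□□■■^□□
□□□■■□□□
□□□□■■□□
□□□□□□□□
□□□□□□□□
11) □□□□□□□□
□□□□□□□□
□□□■■■>□
□□□■■□□□
□□□□■■□□
□□□□□□□□
□□□□□□□□
12) □□□□□□□□
□□□□□□□□
□□□■■■■□
□□□■■□v□
□□□□■■□□
□□□□□□□□
□□□□□□□□
13) □□□□□□□□
□□□□□□□□
□□□■■■■□
□□□■■<■□
□□□□■■□□
□□□□□□□□
□□□□□□□□
14) □□□□□□□□
□□□□□□□□
□□□■■^■□
□□□■■■■□
□□□□■■□□
□□□□□□□□
□□□□□□□□
15) □□□□□□□□
□□□□□□□□
□□□■<□■□
□□□■■■■□
□□□□■■□□
□□□□□□□□
□□□□□□□□
16) □□□□□□□□
□□□□□□□□
□□□■□□■□
□□□■v■■□
□□□□■■□□
□□□□□□□□
□□□□□□□□
17) □□□□□□□□
□□□□□□□□
□□□■□□■□
□□□■□>■□
□□□□■■□□
□□□□□□□□
□□□□□□□□
18) □□□□□□□□
□□□□□□□□
□□□■□^■□
□□□■□□■□
□□□□■■□□
□□□□□□□□
□□□□□□□□
19) □□□□□□□□
□□□□□□□□
□□□■□■>□
□□□■□□■□
□□□□■■□□
□□□□□□□□
□□□□□□□□
20) □□□□□□□□
□□□□□□^□
□□□■□■□□
□□□■□□■□
□□□□■■□□
□□□□□□□□
□□□□□□□□
21) □□□□□□□□
□□□□□□■>
□□□■□■□□
□□□■□□■□
□□□□■■□□
□□□□□□□□
□□□□□□□□
22) □□□□□□□□
□□□□□□■■
□□□■□■□v
□□□■□□■□
□□□□■■□□
□□□□□□□□
□□□□□□□□
23) □□□□□□□□
□□□□□□■■
□□□■□■<■
□□□■□□■□
□□□□■■□□
□□□□□□□□
□□□□□□□□
24) □□□□□□□□
□□□□□□^■
□□□■□■■■
□□□■□□■□
□□□□■■□□
□□□□□□□□
□□□□□□□□
25) □□□□□□□□
□□□□□<□■
□□□■□■■■
□□□■□□■□
□□□□■■□□
□□□□□□□□
□□□□□□□□
26) □□□□□^□□
□□□□□■□■
□□□■□■■■
□□□■□□■□
□□□□■■□□
□□□□□□□□
□□□□□□□□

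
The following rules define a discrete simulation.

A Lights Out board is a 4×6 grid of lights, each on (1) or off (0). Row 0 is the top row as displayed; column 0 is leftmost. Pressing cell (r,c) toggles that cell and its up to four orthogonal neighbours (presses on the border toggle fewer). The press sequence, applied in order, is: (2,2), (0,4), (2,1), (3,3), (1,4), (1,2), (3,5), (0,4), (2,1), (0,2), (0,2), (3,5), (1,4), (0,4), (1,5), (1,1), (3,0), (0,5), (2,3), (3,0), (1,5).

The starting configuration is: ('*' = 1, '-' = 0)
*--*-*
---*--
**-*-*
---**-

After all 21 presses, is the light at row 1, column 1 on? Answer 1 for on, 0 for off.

k=0  *--*-*
---*--
**-*-*
---**-
k=1  *--*-*
--**--
*-*--*
--***-
k=2  *---*-
--***-
*-*--*
--***-
k=3  *---*-
-****-
-*---*
-****-
k=4  *---*-
-****-
-*-*-*
-*----
k=5  *-----
-**--*
-*-***
-*----
k=6  *-*---
---*-*
-*****
-*----
k=7  *-*---
---*-*
-****-
-*--**
k=8  *-****
---***
-****-
-*--**
k=9  *-****
-*-***
*--**-
----**
k=10  **--**
-*****
*--**-
----**
k=11  *-****
-*-***
*--**-
----**
k=12  *-****
-*-***
*--***
------
k=13  *-**-*
-*----
*--*-*
------
k=14  *-*-*-
-*--*-
*--*-*
------
k=15  *-*-**
-*---*
*--*--
------
k=16  ***-**
*-*--*
**-*--
------
k=17  ***-**
*-*--*
-*-*--
**----
k=18  ***---
*-*---
-*-*--
**----
k=19  ***---
*-**--
-**-*-
**-*--
k=20  ***---
*-**--
***-*-
---*--
k=21  ***--*
*-****
***-**
---*--

0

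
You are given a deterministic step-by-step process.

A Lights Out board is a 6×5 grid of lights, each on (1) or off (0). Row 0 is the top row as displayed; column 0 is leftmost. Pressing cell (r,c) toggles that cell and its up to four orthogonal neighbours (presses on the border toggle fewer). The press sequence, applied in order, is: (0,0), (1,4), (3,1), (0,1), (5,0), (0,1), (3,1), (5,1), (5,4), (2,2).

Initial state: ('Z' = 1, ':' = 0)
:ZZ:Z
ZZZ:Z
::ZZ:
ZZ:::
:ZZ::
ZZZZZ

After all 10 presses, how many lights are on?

k=0  :ZZ:Z
ZZZ:Z
::ZZ:
ZZ:::
:ZZ::
ZZZZZ
k=1  Z:Z:Z
:ZZ:Z
::ZZ:
ZZ:::
:ZZ::
ZZZZZ
k=2  Z:Z::
:ZZZ:
::ZZZ
ZZ:::
:ZZ::
ZZZZZ
k=3  Z:Z::
:ZZZ:
:ZZZZ
::Z::
::Z::
ZZZZZ
k=4  :Z:::
::ZZ:
:ZZZZ
::Z::
::Z::
ZZZZZ
k=5  :Z:::
::ZZ:
:ZZZZ
::Z::
Z:Z::
::ZZZ
k=6  Z:Z::
:ZZZ:
:ZZZZ
::Z::
Z:Z::
::ZZZ
k=7  Z:Z::
:ZZZ:
::ZZZ
ZZ:::
ZZZ::
::ZZZ
k=8  Z:Z::
:ZZZ:
::ZZZ
ZZ:::
Z:Z::
ZZ:ZZ
k=9  Z:Z::
:ZZZ:
::ZZZ
ZZ:::
Z:Z:Z
ZZ:::
k=10  Z:Z::
:Z:Z:
:Z::Z
ZZZ::
Z:Z:Z
ZZ:::

14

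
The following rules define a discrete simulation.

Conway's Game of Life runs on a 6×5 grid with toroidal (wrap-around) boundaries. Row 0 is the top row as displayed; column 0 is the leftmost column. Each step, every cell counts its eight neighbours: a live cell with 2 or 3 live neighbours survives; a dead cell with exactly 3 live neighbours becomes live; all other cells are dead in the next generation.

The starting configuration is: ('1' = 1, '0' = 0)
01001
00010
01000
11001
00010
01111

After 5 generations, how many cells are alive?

gen 0: 01001
00010
01000
11001
00010
01111
gen 1: 01001
10100
01101
11101
00000
01001
gen 2: 01111
00101
00001
00101
00111
00000
gen 3: 11101
01101
10001
10101
00101
11000
gen 4: 00001
00100
00100
00000
00101
00000
gen 5: 00000
00010
00000
00010
00000
00010

3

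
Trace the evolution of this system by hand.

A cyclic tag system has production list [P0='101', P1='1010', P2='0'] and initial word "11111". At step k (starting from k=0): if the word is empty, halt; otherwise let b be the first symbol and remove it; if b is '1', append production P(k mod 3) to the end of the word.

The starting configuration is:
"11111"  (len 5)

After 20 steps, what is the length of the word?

gen 0: "11111"  (len 5)
gen 1: "1111101"  (len 7)
gen 2: "1111011010"  (len 10)
gen 3: "1110110100"  (len 10)
gen 4: "110110100101"  (len 12)
gen 5: "101101001011010"  (len 15)
gen 6: "011010010110100"  (len 15)
gen 7: "11010010110100"  (len 14)
gen 8: "10100101101001010"  (len 17)
gen 9: "01001011010010100"  (len 17)
gen 10: "1001011010010100"  (len 16)
gen 11: "0010110100101001010"  (len 19)
gen 12: "010110100101001010"  (len 18)
gen 13: "10110100101001010"  (len 17)
gen 14: "01101001010010101010"  (len 20)
gen 15: "1101001010010101010"  (len 19)
gen 16: "101001010010101010101"  (len 21)
gen 17: "010010100101010101011010"  (len 24)
gen 18: "10010100101010101011010"  (len 23)
gen 19: "0010100101010101011010101"  (len 25)
gen 20: "010100101010101011010101"  (len 24)

24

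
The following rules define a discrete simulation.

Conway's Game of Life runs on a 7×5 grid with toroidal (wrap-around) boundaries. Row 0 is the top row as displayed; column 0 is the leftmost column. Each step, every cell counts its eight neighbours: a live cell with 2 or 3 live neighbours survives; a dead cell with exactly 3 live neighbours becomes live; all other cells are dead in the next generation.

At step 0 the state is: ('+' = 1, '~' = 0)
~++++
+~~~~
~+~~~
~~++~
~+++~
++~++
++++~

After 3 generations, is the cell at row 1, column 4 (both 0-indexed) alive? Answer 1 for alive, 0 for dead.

0

k=0  ~++++
+~~~~
~+~~~
~~++~
~+++~
++~++
++++~
k=1  ~~~~~
+~~++
~++~~
~~~+~
~~~~~
~~~~~
~~~~~
k=2  ~~~~+
+++++
+++~~
~~+~~
~~~~~
~~~~~
~~~~~
k=3  ~++~+
~~~~~
~~~~~
~~+~~
~~~~~
~~~~~
~~~~~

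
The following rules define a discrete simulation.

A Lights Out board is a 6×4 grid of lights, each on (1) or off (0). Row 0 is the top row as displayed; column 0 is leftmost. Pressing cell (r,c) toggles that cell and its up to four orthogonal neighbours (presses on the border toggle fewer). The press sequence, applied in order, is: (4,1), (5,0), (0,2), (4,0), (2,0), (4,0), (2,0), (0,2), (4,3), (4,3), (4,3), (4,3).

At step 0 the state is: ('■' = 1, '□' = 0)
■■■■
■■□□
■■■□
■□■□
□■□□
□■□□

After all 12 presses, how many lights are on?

15

t=0: ■■■■
■■□□
■■■□
■□■□
□■□□
□■□□
t=1: ■■■■
■■□□
■■■□
■■■□
■□■□
□□□□
t=2: ■■■■
■■□□
■■■□
■■■□
□□■□
■■□□
t=3: ■□□□
■■■□
■■■□
■■■□
□□■□
■■□□
t=4: ■□□□
■■■□
■■■□
□■■□
■■■□
□■□□
t=5: ■□□□
□■■□
□□■□
■■■□
■■■□
□■□□
t=6: ■□□□
□■■□
□□■□
□■■□
□□■□
■■□□
t=7: ■□□□
■■■□
■■■□
■■■□
□□■□
■■□□
t=8: ■■■■
■■□□
■■■□
■■■□
□□■□
■■□□
t=9: ■■■■
■■□□
■■■□
■■■■
□□□■
■■□■
t=10: ■■■■
■■□□
■■■□
■■■□
□□■□
■■□□
t=11: ■■■■
■■□□
■■■□
■■■■
□□□■
■■□■
t=12: ■■■■
■■□□
■■■□
■■■□
□□■□
■■□□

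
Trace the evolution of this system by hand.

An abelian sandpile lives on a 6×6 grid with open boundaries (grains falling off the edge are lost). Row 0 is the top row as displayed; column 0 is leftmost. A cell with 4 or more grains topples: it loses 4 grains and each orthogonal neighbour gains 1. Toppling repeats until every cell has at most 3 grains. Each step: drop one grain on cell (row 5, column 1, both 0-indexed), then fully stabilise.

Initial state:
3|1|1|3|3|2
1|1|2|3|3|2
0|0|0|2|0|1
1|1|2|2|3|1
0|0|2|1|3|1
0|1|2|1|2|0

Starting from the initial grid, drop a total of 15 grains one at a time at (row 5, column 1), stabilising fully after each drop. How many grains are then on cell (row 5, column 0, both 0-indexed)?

0

0) 3|1|1|3|3|2
1|1|2|3|3|2
0|0|0|2|0|1
1|1|2|2|3|1
0|0|2|1|3|1
0|1|2|1|2|0
1) 3|1|1|3|3|2
1|1|2|3|3|2
0|0|0|2|0|1
1|1|2|2|3|1
0|0|2|1|3|1
0|2|2|1|2|0
2) 3|1|1|3|3|2
1|1|2|3|3|2
0|0|0|2|0|1
1|1|2|2|3|1
0|0|2|1|3|1
0|3|2|1|2|0
3) 3|1|1|3|3|2
1|1|2|3|3|2
0|0|0|2|0|1
1|1|2|2|3|1
0|1|2|1|3|1
1|0|3|1|2|0
4) 3|1|1|3|3|2
1|1|2|3|3|2
0|0|0|2|0|1
1|1|2|2|3|1
0|1|2|1|3|1
1|1|3|1|2|0
5) 3|1|1|3|3|2
1|1|2|3|3|2
0|0|0|2|0|1
1|1|2|2|3|1
0|1|2|1|3|1
1|2|3|1|2|0
6) 3|1|1|3|3|2
1|1|2|3|3|2
0|0|0|2|0|1
1|1|2|2|3|1
0|1|2|1|3|1
1|3|3|1|2|0
7) 3|1|1|3|3|2
1|1|2|3|3|2
0|0|0|2|0|1
1|1|2|2|3|1
0|2|3|1|3|1
2|1|0|2|2|0
8) 3|1|1|3|3|2
1|1|2|3|3|2
0|0|0|2|0|1
1|1|2|2|3|1
0|2|3|1|3|1
2|2|0|2|2|0
9) 3|1|1|3|3|2
1|1|2|3|3|2
0|0|0|2|0|1
1|1|2|2|3|1
0|2|3|1|3|1
2|3|0|2|2|0
10) 3|1|1|3|3|2
1|1|2|3|3|2
0|0|0|2|0|1
1|1|2|2|3|1
0|3|3|1|3|1
3|0|1|2|2|0
11) 3|1|1|3|3|2
1|1|2|3|3|2
0|0|0|2|0|1
1|1|2|2|3|1
0|3|3|1|3|1
3|1|1|2|2|0
12) 3|1|1|3|3|2
1|1|2|3|3|2
0|0|0|2|0|1
1|1|2|2|3|1
0|3|3|1|3|1
3|2|1|2|2|0
13) 3|1|1|3|3|2
1|1|2|3|3|2
0|0|0|2|0|1
1|1|2|2|3|1
0|3|3|1|3|1
3|3|1|2|2|0
14) 3|1|1|3|3|2
1|1|2|3|3|2
0|0|0|2|0|1
1|2|3|2|3|1
2|1|0|2|3|1
0|2|3|2|2|0
15) 3|1|1|3|3|2
1|1|2|3|3|2
0|0|0|2|0|1
1|2|3|2|3|1
2|1|0|2|3|1
0|3|3|2|2|0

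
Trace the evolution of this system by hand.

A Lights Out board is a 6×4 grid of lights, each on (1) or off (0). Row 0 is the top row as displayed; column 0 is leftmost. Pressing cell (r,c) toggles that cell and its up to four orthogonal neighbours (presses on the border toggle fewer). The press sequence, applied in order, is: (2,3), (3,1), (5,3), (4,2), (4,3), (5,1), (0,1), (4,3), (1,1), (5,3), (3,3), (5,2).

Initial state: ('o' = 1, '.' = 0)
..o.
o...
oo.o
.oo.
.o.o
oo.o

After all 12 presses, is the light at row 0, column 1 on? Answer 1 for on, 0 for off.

0

k=0  ..o.
o...
oo.o
.oo.
.o.o
oo.o
k=1  ..o.
o..o
ooo.
.ooo
.o.o
oo.o
k=2  ..o.
o..o
o.o.
o..o
...o
oo.o
k=3  ..o.
o..o
o.o.
o..o
....
ooo.
k=4  ..o.
o..o
o.o.
o.oo
.ooo
oo..
k=5  ..o.
o..o
o.o.
o.o.
.o..
oo.o
k=6  ..o.
o..o
o.o.
o.o.
....
..oo
k=7  oo..
oo.o
o.o.
o.o.
....
..oo
k=8  oo..
oo.o
o.o.
o.oo
..oo
..o.
k=9  o...
..oo
ooo.
o.oo
..oo
..o.
k=10  o...
..oo
ooo.
o.oo
..o.
...o
k=11  o...
..oo
oooo
o...
..oo
...o
k=12  o...
..oo
oooo
o...
...o
.oo.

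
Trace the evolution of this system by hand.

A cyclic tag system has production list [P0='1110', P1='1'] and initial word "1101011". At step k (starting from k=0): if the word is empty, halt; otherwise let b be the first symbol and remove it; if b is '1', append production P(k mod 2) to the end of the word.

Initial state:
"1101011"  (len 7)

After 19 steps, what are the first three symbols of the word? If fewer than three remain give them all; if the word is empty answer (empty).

111

t=0: "1101011"  (len 7)
t=1: "1010111110"  (len 10)
t=2: "0101111101"  (len 10)
t=3: "101111101"  (len 9)
t=4: "011111011"  (len 9)
t=5: "11111011"  (len 8)
t=6: "11110111"  (len 8)
t=7: "11101111110"  (len 11)
t=8: "11011111101"  (len 11)
t=9: "10111111011110"  (len 14)
t=10: "01111110111101"  (len 14)
t=11: "1111110111101"  (len 13)
t=12: "1111101111011"  (len 13)
t=13: "1111011110111110"  (len 16)
t=14: "1110111101111101"  (len 16)
t=15: "1101111011111011110"  (len 19)
t=16: "1011110111110111101"  (len 19)
t=17: "0111101111101111011110"  (len 22)
t=18: "111101111101111011110"  (len 21)
t=19: "111011111011110111101110"  (len 24)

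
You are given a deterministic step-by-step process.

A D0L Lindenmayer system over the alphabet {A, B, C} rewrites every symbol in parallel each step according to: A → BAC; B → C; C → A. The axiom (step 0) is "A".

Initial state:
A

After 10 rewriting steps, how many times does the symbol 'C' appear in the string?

230

gen 0: A
gen 1: BAC
gen 2: CBACA
gen 3: ACBACABAC
gen 4: BACACBACABACCBACA
gen 5: CBACABACACBACABACCBACAACBACABAC
gen 6: ACBACABACCBACABACACBACABACCBACAACBACABACBACACBACABACCBACA
gen 7: BACACBACABACCBACAACBACABACCBACABACACBACABACCBACAACBACABACBACACBACABACCBACACBACABACACBACABACCBACAACBACABAC
gen 8: CBACABACACBACABACCBACAACBACABACBACACBACABACCBACAACBACABACC…CACBACABACCBACABACACBACABACCBACAACBACABACBACACBACABACCBACA  (len 193)
gen 9: ACBACABACCBACABACACBACABACCBACAACBACABACBACACBACABACCBACAC…AACBACABACBACACBACABACCBACACBACABACACBACABACCBACAACBACABAC  (len 355)
gen 10: BACACBACABACCBACAACBACABACCBACABACACBACABACCBACAACBACABACB…CACBACABACCBACABACACBACABACCBACAACBACABACBACACBACABACCBACA  (len 653)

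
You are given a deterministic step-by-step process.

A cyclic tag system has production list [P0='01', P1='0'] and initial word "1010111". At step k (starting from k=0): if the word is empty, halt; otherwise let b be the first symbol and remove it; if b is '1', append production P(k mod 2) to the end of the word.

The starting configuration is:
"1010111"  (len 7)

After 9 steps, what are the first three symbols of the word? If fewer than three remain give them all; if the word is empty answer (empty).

010

gen 0: "1010111"  (len 7)
gen 1: "01011101"  (len 8)
gen 2: "1011101"  (len 7)
gen 3: "01110101"  (len 8)
gen 4: "1110101"  (len 7)
gen 5: "11010101"  (len 8)
gen 6: "10101010"  (len 8)
gen 7: "010101001"  (len 9)
gen 8: "10101001"  (len 8)
gen 9: "010100101"  (len 9)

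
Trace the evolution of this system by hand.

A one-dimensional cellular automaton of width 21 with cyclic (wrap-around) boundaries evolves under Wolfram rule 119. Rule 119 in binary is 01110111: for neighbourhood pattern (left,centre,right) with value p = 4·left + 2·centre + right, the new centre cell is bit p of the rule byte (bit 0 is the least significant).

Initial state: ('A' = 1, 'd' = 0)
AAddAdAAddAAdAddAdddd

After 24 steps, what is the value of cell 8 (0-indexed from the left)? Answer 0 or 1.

0

0) AAddAdAAddAAdAddAdddd
1) dAAAAAdAAAdAAAAAAAAAA
2) AddddAAddAAdddddddddA
3) AAAAAdAAAdAAAAAAAAAAd
4) ddddAAddAAdddddddddAA
5) AAAAdAAAdAAAAAAAAAAdA
6) dddAAddAAdddddddddAAd
7) AAAdAAAdAAAAAAAAAAdAA
8) ddAAddAAdddddddddAAdd
9) AAdAAAdAAAAAAAAAAdAAA
10) dAAddAAdddddddddAAddd
11) AdAAAdAAAAAAAAAAdAAAA
12) AAddAAdddddddddAAdddd
13) dAAAdAAAAAAAAAAdAAAAA
14) AddAAdddddddddAAddddA
15) AAAdAAAAAAAAAAdAAAAAd
16) ddAAdddddddddAAddddAA
17) AAdAAAAAAAAAAdAAAAAdA
18) dAAdddddddddAAddddAAd
19) AdAAAAAAAAAAdAAAAAdAA
20) AAdddddddddAAddddAAdd
21) dAAAAAAAAAAdAAAAAdAAA
22) AdddddddddAAddddAAddA
23) AAAAAAAAAAdAAAAAdAAAd
24) dddddddddAAddddAAddAA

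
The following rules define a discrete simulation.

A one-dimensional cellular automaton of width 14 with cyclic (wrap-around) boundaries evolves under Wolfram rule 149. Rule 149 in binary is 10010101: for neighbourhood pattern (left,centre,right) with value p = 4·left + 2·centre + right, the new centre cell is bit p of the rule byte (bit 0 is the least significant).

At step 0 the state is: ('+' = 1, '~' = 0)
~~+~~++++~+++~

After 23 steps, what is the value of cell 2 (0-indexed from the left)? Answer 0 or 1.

k=0  ~~+~~++++~+++~
k=1  +~++~~++~~~+~+
k=2  ~~~~+~~~++~+~~
k=3  +++~+++~~~~+++
k=4  ++~~~+~+++~~++
k=5  +~++~+~~+~+~~+
k=6  ~~~~~++~+~++~~
k=7  ++++~~~~+~~~++
k=8  +++~+++~+++~~+
k=9  ++~~~+~~~+~+~~
k=10  ~~++~+++~+~++~
k=11  +~~~~~+~~+~~~+
k=12  ~++++~++~+++~~
k=13  ~~++~~~~~~+~++
k=14  +~~~+++++~+~~~
k=15  +++~~+++~~+++~
k=16  ~+~+~~+~+~~+~~
k=17  ~+~++~+~++~+++
k=18  ~+~~~~+~~~~~+~
k=19  ~++++~+++++~++
k=20  ~~++~~~+++~~~~
k=21  +~~~++~~+~++++
k=22  ~++~~~+~+~~+++
k=23  ~~~++~+~++~~+~

0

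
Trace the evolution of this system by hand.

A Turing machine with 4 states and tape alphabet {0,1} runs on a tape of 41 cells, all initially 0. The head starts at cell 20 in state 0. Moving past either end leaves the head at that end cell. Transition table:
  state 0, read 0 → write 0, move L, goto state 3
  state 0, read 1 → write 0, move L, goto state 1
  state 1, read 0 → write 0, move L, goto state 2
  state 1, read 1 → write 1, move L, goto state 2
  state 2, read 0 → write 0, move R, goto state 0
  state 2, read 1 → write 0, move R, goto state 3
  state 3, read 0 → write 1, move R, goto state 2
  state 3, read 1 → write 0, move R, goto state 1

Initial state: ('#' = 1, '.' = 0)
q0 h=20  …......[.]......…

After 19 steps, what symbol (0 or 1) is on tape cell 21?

1

k=0  q0 h=20  …......[.]......…
k=1  q3 h=19  …......[.]......…
k=2  q2 h=20  ….....#[.]......…
k=3  q0 h=21  …....#.[.]......…
k=4  q3 h=20  ….....#[.]......…
k=5  q2 h=21  …....##[.]......…
k=6  q0 h=22  …...##.[.]......…
k=7  q3 h=21  …....##[.]......…
k=8  q2 h=22  …...###[.]......…
k=9  q0 h=23  …..###.[.]......…
k=10  q3 h=22  …...###[.]......…
k=11  q2 h=23  …..####[.]......…
k=12  q0 h=24  ….####.[.]......…
k=13  q3 h=23  …..####[.]......…
k=14  q2 h=24  ….#####[.]......…
k=15  q0 h=25  …#####.[.]......…
k=16  q3 h=24  ….#####[.]......…
k=17  q2 h=25  …######[.]......…
k=18  q0 h=26  …#####.[.]......…
k=19  q3 h=25  …######[.]......…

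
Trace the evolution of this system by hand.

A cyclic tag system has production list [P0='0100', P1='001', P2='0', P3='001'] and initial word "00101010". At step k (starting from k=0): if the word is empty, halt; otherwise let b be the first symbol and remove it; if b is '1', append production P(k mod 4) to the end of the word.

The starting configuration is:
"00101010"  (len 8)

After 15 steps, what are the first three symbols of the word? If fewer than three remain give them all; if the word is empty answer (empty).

gen 0: "00101010"  (len 8)
gen 1: "0101010"  (len 7)
gen 2: "101010"  (len 6)
gen 3: "010100"  (len 6)
gen 4: "10100"  (len 5)
gen 5: "01000100"  (len 8)
gen 6: "1000100"  (len 7)
gen 7: "0001000"  (len 7)
gen 8: "001000"  (len 6)
gen 9: "01000"  (len 5)
gen 10: "1000"  (len 4)
gen 11: "0000"  (len 4)
gen 12: "000"  (len 3)
gen 13: "00"  (len 2)
gen 14: "0"  (len 1)
gen 15: (halted — word empty)

(empty)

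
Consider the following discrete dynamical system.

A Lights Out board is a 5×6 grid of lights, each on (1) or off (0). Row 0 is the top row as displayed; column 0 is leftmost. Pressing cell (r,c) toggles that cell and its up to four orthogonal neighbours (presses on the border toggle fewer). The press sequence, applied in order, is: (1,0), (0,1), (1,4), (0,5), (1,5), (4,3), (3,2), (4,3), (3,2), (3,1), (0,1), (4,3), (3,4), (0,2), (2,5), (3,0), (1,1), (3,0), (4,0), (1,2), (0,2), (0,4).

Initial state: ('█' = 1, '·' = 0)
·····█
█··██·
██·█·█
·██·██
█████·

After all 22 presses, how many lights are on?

16

k=0  ·····█
█··██·
██·█·█
·██·██
█████·
k=1  █····█
·█·██·
·█·█·█
·██·██
█████·
k=2  ·██··█
···██·
·█·█·█
·██·██
█████·
k=3  ·██·██
·····█
·█·███
·██·██
█████·
k=4  ·██···
······
·█·███
·██·██
█████·
k=5  ·██··█
····██
·█·██·
·██·██
█████·
k=6  ·██··█
····██
·█·██·
·█████
██····
k=7  ·██··█
····██
·████·
····██
███···
k=8  ·██··█
····██
·████·
···███
██·██·
k=9  ·██··█
····██
·█·██·
·██·██
█████·
k=10  ·██··█
····██
···██·
█···██
█·███·
k=11  █····█
·█··██
···██·
█···██
█·███·
k=12  █····█
·█··██
···██·
█··███
█·····
k=13  █····█
·█··██
···█··
█·····
█···█·
k=14  ████·█
·██·██
···█··
█·····
█···█·
k=15  ████·█
·██·█·
···███
█····█
█···█·
k=16  ████·█
·██·█·
█··███
·█···█
····█·
k=17  █·██·█
█···█·
██·███
·█···█
····█·
k=18  █·██·█
█···█·
·█·███
█····█
█···█·
k=19  █·██·█
█···█·
·█·███
·····█
·█··█·
k=20  █··█·█
█████·
·█████
·····█
·█··█·
k=21  ███··█
██·██·
·█████
·····█
·█··█·
k=22  █████·
██·█··
·█████
·····█
·█··█·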